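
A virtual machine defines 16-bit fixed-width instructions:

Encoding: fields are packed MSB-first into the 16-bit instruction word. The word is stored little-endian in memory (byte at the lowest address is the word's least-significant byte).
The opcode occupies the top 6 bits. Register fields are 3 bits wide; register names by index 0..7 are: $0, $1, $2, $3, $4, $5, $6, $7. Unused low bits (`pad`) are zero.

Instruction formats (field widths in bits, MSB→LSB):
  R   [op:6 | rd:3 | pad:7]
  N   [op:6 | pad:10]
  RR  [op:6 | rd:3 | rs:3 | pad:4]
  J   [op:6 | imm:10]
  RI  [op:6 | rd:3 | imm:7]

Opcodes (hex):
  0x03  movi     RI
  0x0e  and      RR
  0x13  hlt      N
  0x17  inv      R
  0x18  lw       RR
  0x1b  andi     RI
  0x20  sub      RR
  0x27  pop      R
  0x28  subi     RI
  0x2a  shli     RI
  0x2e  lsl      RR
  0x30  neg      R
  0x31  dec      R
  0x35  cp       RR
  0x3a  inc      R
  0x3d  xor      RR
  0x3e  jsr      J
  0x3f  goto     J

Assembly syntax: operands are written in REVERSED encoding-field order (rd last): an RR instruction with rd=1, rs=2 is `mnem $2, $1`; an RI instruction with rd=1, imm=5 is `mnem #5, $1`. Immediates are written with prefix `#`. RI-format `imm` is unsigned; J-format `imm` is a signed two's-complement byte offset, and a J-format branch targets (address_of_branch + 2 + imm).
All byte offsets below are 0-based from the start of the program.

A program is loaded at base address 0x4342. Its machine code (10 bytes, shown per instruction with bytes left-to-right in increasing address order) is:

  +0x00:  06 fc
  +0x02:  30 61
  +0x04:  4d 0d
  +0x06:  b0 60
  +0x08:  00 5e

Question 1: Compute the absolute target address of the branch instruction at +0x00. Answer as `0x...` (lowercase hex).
0x434a

+0x00: 06 fc ⇒ word 0xfc06 (little)
  top 6b → 0x3f → goto [J]
  imm: (w>>0)&0x3ff=0x6 → #6
  target = base 0x4342 + off 0x00 + 2 + imm 6 = 0x434a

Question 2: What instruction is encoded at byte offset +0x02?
lw $3, $2

off 0x02: read 30 61 as little → 0x6130
  opcode bits[15:10]=0x18: lw/RR
  rd: (w>>7)&0x7=0x2 → $2
  rs: (w>>4)&0x7=0x3 → $3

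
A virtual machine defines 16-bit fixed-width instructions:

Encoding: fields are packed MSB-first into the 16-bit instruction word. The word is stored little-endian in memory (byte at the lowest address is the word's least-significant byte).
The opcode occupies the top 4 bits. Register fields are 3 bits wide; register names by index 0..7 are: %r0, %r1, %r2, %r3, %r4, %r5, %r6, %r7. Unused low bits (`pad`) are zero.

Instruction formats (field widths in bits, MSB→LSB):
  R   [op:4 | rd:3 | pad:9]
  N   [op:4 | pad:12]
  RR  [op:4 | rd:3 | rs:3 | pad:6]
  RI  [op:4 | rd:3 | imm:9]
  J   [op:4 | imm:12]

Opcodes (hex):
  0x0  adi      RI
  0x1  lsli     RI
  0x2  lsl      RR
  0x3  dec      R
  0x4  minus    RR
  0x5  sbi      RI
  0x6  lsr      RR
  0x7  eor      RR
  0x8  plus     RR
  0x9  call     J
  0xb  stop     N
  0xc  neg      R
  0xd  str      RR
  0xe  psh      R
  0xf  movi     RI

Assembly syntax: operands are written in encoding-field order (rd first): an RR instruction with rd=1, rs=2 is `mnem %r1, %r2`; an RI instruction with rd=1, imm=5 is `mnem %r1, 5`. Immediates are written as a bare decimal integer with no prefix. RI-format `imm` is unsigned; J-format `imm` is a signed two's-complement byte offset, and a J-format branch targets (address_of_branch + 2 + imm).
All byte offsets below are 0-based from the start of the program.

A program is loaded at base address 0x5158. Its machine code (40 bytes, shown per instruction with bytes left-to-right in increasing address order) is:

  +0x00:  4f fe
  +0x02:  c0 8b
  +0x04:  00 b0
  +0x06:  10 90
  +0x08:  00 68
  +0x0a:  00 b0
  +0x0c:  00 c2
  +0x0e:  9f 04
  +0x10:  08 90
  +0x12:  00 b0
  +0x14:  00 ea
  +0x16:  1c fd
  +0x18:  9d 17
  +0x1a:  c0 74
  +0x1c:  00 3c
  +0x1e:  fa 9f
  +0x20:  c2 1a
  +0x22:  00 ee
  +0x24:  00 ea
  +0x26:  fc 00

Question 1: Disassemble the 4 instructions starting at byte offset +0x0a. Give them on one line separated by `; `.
off 0x0a: read 00 b0 as little → 0xb000
  op=0xb000>>12=0xb ⇒ stop (N)
off 0x0c: read 00 c2 as little → 0xc200
  op=0xc200>>12=0xc ⇒ neg (R)
  [11:9] rd=1 = %r1
off 0x0e: read 9f 04 as little → 0x049f
  op=0x049f>>12=0x0 ⇒ adi (RI)
  [11:9] rd=2 = %r2
  [8:0] imm=159 = 159
off 0x10: read 08 90 as little → 0x9008
  op=0x9008>>12=0x9 ⇒ call (J)
  [11:0] imm=8 = 8

stop; neg %r1; adi %r2, 159; call 8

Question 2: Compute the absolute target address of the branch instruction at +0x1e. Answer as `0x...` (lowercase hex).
0x5172

[1e] fa 9f → 0x9ffa
  top 4b → 0x9 → call [J]
  imm@[11:0]=0xffa (s12→-6) ⇒ -6
  target = base 0x5158 + off 0x1e + 2 + imm -6 = 0x5172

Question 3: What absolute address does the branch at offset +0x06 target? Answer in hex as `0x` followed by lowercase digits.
@+06  little-endian(10 90) = 0x9010
  op=0x9010>>12=0x9 ⇒ call (J)
  imm@[11:0]=0x10 ⇒ 16
  target = base 0x5158 + off 0x06 + 2 + imm 16 = 0x5170

0x5170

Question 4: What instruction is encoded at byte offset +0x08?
+0x08: 00 68 ⇒ word 0x6800 (little)
  top 4b → 0x6 → lsr [RR]
  rd@[11:9]=0x4 ⇒ %r4
  rs@[8:6]=0x0 ⇒ %r0

lsr %r4, %r0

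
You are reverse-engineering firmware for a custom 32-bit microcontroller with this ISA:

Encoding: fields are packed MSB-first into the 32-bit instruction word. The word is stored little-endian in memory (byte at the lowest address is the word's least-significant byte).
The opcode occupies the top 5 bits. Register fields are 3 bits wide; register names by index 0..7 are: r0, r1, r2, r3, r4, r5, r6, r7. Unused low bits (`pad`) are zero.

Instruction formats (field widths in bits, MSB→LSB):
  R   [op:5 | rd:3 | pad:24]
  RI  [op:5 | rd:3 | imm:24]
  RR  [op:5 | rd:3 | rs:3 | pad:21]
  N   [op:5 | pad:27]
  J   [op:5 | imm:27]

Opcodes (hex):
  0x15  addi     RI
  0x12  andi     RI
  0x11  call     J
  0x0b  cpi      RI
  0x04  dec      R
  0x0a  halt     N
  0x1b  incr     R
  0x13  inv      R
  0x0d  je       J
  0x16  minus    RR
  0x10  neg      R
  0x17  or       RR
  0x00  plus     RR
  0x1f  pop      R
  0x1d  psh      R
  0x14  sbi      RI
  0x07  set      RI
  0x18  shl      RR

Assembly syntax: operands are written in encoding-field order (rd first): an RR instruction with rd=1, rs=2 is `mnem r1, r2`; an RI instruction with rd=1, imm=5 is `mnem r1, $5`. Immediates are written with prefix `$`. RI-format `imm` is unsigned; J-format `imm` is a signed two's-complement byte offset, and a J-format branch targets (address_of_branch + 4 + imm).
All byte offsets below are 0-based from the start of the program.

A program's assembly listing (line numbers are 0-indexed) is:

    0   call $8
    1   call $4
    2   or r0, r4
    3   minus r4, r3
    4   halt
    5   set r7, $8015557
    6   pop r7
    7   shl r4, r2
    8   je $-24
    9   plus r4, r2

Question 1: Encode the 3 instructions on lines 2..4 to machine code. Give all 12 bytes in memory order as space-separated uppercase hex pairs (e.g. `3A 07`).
L2: or op=0x17:5|rd=0:3|rs=4:3|pad=0:21 ⇒ 0xb8800000 ⇒ little 00 00 80 b8
L3: minus op=0x16:5|rd=4:3|rs=3:3|pad=0:21 ⇒ 0xb4600000 ⇒ little 00 00 60 b4
L4: halt op=0xa:5|pad=0:27 ⇒ 0x50000000 ⇒ little 00 00 00 50

00 00 80 B8 00 00 60 B4 00 00 00 50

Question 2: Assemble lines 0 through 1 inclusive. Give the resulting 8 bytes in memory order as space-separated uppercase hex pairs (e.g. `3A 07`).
L0: call op=0x11:5|imm=8:27 ⇒ 0x88000008 ⇒ little 08 00 00 88
L1: call op=0x11:5|imm=4:27 ⇒ 0x88000004 ⇒ little 04 00 00 88

08 00 00 88 04 00 00 88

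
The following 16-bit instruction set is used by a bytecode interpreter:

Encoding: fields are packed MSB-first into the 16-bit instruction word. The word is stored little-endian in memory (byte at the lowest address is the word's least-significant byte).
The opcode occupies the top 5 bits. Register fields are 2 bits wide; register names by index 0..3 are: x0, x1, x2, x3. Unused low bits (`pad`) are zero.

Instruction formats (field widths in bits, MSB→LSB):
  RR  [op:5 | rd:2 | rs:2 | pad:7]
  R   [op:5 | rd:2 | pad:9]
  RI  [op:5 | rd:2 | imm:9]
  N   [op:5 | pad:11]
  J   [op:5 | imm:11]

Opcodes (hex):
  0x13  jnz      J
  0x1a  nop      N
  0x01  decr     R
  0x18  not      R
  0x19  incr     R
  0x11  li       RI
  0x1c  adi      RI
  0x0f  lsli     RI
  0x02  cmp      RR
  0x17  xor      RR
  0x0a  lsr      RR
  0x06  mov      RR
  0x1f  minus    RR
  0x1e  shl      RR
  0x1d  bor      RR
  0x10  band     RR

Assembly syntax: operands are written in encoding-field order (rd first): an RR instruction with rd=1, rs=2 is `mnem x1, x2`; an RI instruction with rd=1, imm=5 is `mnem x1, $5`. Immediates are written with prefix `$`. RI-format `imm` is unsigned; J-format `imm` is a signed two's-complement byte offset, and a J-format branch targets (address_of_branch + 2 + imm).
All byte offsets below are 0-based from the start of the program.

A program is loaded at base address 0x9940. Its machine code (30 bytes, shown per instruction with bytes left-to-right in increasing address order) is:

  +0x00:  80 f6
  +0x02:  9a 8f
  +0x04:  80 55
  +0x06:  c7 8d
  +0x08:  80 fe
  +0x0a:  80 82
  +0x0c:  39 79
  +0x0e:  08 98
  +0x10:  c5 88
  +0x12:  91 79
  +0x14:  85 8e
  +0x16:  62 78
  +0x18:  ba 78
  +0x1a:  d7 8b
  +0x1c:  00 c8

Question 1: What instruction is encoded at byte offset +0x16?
lsli x0, $98

@+16  little-endian(62 78) = 0x7862
  op=0x7862>>11=0xf ⇒ lsli (RI)
  [10:9] rd=0 = x0
  [8:0] imm=98 = $98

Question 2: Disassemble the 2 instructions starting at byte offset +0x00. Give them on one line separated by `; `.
shl x3, x1; li x3, $410

@+00  little-endian(80 f6) = 0xf680
  op=0xf680>>11=0x1e ⇒ shl (RR)
  rd: (w>>9)&0x3=0x3 → x3
  rs: (w>>7)&0x3=0x1 → x1
@+02  little-endian(9a 8f) = 0x8f9a
  op=0x8f9a>>11=0x11 ⇒ li (RI)
  rd: (w>>9)&0x3=0x3 → x3
  imm: (w>>0)&0x1ff=0x19a → $410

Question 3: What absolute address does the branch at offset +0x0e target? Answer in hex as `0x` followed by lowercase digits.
+0x0e: 08 98 ⇒ word 0x9808 (little)
  op=0x9808>>11=0x13 ⇒ jnz (J)
  [10:0] imm=8 = $8
  target = base 0x9940 + off 0x0e + 2 + imm 8 = 0x9958

0x9958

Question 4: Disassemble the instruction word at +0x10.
+0x10: c5 88 ⇒ word 0x88c5 (little)
  top 5b → 0x11 → li [RI]
  rd@[10:9]=0x0 ⇒ x0
  imm@[8:0]=0xc5 ⇒ $197

li x0, $197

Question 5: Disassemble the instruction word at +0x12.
lsli x0, $401

off 0x12: read 91 79 as little → 0x7991
  top 5b → 0xf → lsli [RI]
  rd: (w>>9)&0x3=0x0 → x0
  imm: (w>>0)&0x1ff=0x191 → $401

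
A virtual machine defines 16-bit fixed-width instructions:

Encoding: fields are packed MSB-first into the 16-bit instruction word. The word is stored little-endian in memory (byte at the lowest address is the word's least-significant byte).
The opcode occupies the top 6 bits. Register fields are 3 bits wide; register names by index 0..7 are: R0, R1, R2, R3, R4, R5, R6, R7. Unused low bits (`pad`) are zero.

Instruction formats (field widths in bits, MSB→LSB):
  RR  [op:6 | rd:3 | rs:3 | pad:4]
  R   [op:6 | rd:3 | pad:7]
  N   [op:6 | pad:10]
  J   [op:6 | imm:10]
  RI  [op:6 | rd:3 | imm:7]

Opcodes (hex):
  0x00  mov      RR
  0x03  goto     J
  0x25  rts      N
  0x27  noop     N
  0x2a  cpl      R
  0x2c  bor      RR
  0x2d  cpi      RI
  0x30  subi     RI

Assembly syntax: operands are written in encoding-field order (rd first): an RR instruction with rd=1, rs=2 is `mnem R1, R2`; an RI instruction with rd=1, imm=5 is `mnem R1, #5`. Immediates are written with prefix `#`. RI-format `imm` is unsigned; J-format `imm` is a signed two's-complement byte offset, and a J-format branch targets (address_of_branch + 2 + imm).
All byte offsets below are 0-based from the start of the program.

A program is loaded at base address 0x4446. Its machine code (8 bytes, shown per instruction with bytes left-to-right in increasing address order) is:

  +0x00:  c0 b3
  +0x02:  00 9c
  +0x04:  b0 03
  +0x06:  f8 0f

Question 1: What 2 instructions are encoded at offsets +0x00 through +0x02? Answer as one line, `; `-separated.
[00] c0 b3 → 0xb3c0
  op=0xb3c0>>10=0x2c ⇒ bor (RR)
  rd@[9:7]=0x7 ⇒ R7
  rs@[6:4]=0x4 ⇒ R4
[02] 00 9c → 0x9c00
  op=0x9c00>>10=0x27 ⇒ noop (N)

bor R7, R4; noop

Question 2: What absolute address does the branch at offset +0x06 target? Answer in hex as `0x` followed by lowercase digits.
0x4446

@+06  little-endian(f8 0f) = 0x0ff8
  op=0x0ff8>>10=0x3 ⇒ goto (J)
  imm@[9:0]=0x3f8 (s10→-8) ⇒ #-8
  target = base 0x4446 + off 0x06 + 2 + imm -8 = 0x4446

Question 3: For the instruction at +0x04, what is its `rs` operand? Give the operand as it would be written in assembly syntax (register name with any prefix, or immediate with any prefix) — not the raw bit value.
@+04  little-endian(b0 03) = 0x03b0
  op=0x03b0>>10=0x0 ⇒ mov (RR)
  rd: (w>>7)&0x7=0x7 → R7
  rs: (w>>4)&0x7=0x3 → R3

R3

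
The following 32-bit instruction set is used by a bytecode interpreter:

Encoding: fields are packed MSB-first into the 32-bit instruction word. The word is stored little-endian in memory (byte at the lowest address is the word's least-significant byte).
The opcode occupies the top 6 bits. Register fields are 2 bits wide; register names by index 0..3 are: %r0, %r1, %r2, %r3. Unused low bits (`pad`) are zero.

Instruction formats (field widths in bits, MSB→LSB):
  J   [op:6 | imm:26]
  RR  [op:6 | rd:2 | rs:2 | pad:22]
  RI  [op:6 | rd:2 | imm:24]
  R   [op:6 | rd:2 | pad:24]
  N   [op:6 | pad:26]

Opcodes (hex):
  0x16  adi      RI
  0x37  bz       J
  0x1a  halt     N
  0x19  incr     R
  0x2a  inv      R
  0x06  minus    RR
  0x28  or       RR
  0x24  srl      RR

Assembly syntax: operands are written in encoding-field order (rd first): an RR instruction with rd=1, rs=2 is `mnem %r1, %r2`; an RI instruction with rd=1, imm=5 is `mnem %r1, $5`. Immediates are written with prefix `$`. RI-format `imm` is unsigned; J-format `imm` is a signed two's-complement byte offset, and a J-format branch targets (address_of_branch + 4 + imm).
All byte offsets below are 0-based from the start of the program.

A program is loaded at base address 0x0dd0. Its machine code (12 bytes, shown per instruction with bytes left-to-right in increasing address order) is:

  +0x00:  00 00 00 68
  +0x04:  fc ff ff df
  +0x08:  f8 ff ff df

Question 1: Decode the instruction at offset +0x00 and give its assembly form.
halt

off 0x00: read 00 00 00 68 as little → 0x68000000
  top 6b → 0x1a → halt [N]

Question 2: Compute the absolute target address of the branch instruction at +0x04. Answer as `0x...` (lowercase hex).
0x0dd4

off 0x04: read fc ff ff df as little → 0xdffffffc
  opcode bits[31:26]=0x37: bz/J
  [25:0] imm=67108860 (s26→-4) = $-4
  target = base 0x0dd0 + off 0x04 + 4 + imm -4 = 0x0dd4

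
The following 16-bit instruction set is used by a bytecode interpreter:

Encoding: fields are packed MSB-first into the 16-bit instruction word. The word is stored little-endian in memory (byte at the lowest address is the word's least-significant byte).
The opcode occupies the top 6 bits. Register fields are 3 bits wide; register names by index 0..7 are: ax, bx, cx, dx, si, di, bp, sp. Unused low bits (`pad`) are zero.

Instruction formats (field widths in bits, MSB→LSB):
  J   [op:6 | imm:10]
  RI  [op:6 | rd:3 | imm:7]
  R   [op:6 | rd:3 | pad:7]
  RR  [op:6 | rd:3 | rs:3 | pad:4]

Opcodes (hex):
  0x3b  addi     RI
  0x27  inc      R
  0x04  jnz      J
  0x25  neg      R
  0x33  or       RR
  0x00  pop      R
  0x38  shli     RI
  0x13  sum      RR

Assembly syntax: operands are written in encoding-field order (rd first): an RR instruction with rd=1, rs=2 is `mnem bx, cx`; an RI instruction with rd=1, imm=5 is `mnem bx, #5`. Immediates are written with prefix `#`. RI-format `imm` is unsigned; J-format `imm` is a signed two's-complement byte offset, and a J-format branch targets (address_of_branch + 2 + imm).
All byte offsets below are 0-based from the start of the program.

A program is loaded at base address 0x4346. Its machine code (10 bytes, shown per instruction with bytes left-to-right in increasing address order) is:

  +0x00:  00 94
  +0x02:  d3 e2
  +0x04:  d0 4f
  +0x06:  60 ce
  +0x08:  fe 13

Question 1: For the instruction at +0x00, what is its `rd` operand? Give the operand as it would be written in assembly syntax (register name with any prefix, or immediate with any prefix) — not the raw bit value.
[00] 00 94 → 0x9400
  op=0x9400>>10=0x25 ⇒ neg (R)
  [9:7] rd=0 = ax

ax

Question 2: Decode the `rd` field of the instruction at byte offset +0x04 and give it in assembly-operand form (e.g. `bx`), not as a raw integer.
@+04  little-endian(d0 4f) = 0x4fd0
  opcode bits[15:10]=0x13: sum/RR
  [9:7] rd=7 = sp
  [6:4] rs=5 = di

sp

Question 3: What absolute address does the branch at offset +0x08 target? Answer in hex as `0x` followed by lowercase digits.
off 0x08: read fe 13 as little → 0x13fe
  op=0x13fe>>10=0x4 ⇒ jnz (J)
  imm: (w>>0)&0x3ff=0x3fe (s10→-2) → #-2
  target = base 0x4346 + off 0x08 + 2 + imm -2 = 0x434e

0x434e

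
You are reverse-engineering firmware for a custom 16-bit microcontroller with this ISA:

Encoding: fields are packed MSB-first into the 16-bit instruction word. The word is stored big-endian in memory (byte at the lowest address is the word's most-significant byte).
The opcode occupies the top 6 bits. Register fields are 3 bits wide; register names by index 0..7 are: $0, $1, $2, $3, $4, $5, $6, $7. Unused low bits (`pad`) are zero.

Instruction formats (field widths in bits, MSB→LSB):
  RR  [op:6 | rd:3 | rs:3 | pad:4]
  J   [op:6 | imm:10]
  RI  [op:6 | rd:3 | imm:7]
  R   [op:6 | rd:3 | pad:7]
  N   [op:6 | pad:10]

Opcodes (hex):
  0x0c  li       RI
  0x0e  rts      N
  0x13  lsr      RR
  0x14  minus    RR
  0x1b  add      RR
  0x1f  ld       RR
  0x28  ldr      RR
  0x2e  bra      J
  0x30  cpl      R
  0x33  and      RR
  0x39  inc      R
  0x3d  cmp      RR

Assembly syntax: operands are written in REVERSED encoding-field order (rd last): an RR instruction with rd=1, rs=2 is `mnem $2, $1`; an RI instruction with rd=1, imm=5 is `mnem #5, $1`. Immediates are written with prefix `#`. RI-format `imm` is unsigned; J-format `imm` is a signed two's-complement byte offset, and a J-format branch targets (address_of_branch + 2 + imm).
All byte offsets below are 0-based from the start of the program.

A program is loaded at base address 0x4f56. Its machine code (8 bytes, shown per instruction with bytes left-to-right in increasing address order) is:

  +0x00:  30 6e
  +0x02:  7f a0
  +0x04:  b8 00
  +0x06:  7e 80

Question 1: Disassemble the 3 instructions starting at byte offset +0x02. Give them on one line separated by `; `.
ld $2, $7; bra #0; ld $0, $5

[02] 7f a0 → 0x7fa0
  top 6b → 0x1f → ld [RR]
  rd@[9:7]=0x7 ⇒ $7
  rs@[6:4]=0x2 ⇒ $2
[04] b8 00 → 0xb800
  top 6b → 0x2e → bra [J]
  imm@[9:0]=0x0 ⇒ #0
[06] 7e 80 → 0x7e80
  top 6b → 0x1f → ld [RR]
  rd@[9:7]=0x5 ⇒ $5
  rs@[6:4]=0x0 ⇒ $0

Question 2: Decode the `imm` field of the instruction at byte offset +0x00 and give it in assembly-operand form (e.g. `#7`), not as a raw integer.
#110

+0x00: 30 6e ⇒ word 0x306e (big)
  op=0x306e>>10=0xc ⇒ li (RI)
  [9:7] rd=0 = $0
  [6:0] imm=110 = #110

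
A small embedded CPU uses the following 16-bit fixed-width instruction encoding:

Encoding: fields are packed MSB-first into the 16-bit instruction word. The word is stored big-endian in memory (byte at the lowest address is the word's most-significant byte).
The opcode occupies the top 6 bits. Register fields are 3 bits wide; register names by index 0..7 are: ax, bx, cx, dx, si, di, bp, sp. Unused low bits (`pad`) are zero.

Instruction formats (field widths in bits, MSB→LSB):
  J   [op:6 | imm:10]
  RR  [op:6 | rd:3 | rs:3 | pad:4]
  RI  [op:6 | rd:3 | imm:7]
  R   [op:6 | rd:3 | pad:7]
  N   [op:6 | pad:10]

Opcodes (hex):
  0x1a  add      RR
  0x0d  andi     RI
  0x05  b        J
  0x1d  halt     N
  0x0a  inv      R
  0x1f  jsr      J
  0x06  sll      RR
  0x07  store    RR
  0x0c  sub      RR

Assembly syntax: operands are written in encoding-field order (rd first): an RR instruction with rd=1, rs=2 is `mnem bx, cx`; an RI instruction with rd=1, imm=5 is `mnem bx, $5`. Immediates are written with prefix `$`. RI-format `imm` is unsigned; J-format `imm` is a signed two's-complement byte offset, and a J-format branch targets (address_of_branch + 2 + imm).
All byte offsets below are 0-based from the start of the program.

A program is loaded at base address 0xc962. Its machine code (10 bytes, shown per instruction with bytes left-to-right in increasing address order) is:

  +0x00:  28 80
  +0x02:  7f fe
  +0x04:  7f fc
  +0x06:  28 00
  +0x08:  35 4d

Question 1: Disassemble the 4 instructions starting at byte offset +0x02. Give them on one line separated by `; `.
jsr $-2; jsr $-4; inv ax; andi cx, $77

+0x02: 7f fe ⇒ word 0x7ffe (big)
  top 6b → 0x1f → jsr [J]
  imm@[9:0]=0x3fe (s10→-2) ⇒ $-2
+0x04: 7f fc ⇒ word 0x7ffc (big)
  top 6b → 0x1f → jsr [J]
  imm@[9:0]=0x3fc (s10→-4) ⇒ $-4
+0x06: 28 00 ⇒ word 0x2800 (big)
  top 6b → 0xa → inv [R]
  rd@[9:7]=0x0 ⇒ ax
+0x08: 35 4d ⇒ word 0x354d (big)
  top 6b → 0xd → andi [RI]
  rd@[9:7]=0x2 ⇒ cx
  imm@[6:0]=0x4d ⇒ $77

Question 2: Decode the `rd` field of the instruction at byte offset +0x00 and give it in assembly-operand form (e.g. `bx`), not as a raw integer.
bx

off 0x00: read 28 80 as big → 0x2880
  top 6b → 0xa → inv [R]
  rd@[9:7]=0x1 ⇒ bx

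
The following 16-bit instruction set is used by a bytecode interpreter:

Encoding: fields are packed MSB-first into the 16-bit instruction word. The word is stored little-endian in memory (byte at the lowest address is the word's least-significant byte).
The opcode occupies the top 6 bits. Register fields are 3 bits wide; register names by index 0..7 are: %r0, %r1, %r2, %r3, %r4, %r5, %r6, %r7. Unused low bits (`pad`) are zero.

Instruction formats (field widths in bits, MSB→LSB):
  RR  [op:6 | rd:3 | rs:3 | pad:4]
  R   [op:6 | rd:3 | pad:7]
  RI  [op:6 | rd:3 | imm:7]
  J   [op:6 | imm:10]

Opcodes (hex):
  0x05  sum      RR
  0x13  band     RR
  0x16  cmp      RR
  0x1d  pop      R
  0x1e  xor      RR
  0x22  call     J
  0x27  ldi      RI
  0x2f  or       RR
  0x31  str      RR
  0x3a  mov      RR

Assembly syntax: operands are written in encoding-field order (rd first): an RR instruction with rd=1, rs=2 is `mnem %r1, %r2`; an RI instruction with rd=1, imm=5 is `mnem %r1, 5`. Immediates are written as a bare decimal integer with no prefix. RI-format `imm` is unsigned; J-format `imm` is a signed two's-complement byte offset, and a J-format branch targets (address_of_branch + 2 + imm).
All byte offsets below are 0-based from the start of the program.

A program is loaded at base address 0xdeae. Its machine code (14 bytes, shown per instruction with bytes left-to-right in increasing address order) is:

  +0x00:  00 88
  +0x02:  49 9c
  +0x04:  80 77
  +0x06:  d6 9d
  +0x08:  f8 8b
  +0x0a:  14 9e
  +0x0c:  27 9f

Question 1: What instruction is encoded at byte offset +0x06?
ldi %r3, 86

off 0x06: read d6 9d as little → 0x9dd6
  opcode bits[15:10]=0x27: ldi/RI
  rd@[9:7]=0x3 ⇒ %r3
  imm@[6:0]=0x56 ⇒ 86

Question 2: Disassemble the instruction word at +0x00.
call 0

off 0x00: read 00 88 as little → 0x8800
  top 6b → 0x22 → call [J]
  [9:0] imm=0 = 0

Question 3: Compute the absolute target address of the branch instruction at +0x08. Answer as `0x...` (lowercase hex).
off 0x08: read f8 8b as little → 0x8bf8
  op=0x8bf8>>10=0x22 ⇒ call (J)
  [9:0] imm=1016 (s10→-8) = -8
  target = base 0xdeae + off 0x08 + 2 + imm -8 = 0xdeb0

0xdeb0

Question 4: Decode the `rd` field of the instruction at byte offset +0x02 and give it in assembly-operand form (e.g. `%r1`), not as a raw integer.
off 0x02: read 49 9c as little → 0x9c49
  op=0x9c49>>10=0x27 ⇒ ldi (RI)
  rd@[9:7]=0x0 ⇒ %r0
  imm@[6:0]=0x49 ⇒ 73

%r0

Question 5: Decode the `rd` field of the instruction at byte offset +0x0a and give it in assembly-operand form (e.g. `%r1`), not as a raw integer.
%r4

off 0x0a: read 14 9e as little → 0x9e14
  opcode bits[15:10]=0x27: ldi/RI
  rd@[9:7]=0x4 ⇒ %r4
  imm@[6:0]=0x14 ⇒ 20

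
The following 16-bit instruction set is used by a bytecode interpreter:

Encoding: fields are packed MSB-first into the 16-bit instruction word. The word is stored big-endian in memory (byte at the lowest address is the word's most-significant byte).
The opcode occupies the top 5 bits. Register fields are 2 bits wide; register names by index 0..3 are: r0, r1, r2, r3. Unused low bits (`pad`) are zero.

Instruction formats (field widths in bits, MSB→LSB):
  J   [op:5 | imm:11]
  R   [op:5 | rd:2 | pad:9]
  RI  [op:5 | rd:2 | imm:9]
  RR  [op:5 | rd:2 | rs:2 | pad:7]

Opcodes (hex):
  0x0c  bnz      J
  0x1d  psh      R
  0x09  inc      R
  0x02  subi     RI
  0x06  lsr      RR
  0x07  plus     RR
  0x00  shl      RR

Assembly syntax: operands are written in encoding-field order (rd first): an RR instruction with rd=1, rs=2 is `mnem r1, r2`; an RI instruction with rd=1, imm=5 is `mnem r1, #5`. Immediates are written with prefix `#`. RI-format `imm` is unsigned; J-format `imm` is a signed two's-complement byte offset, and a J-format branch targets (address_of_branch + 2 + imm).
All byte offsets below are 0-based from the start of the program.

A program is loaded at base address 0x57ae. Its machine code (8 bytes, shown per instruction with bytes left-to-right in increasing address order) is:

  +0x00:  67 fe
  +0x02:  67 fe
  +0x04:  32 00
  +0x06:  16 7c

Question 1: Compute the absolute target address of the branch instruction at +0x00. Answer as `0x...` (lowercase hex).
off 0x00: read 67 fe as big → 0x67fe
  opcode bits[15:11]=0xc: bnz/J
  [10:0] imm=2046 (s11→-2) = #-2
  target = base 0x57ae + off 0x00 + 2 + imm -2 = 0x57ae

0x57ae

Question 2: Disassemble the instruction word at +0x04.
lsr r1, r0

off 0x04: read 32 00 as big → 0x3200
  opcode bits[15:11]=0x6: lsr/RR
  rd@[10:9]=0x1 ⇒ r1
  rs@[8:7]=0x0 ⇒ r0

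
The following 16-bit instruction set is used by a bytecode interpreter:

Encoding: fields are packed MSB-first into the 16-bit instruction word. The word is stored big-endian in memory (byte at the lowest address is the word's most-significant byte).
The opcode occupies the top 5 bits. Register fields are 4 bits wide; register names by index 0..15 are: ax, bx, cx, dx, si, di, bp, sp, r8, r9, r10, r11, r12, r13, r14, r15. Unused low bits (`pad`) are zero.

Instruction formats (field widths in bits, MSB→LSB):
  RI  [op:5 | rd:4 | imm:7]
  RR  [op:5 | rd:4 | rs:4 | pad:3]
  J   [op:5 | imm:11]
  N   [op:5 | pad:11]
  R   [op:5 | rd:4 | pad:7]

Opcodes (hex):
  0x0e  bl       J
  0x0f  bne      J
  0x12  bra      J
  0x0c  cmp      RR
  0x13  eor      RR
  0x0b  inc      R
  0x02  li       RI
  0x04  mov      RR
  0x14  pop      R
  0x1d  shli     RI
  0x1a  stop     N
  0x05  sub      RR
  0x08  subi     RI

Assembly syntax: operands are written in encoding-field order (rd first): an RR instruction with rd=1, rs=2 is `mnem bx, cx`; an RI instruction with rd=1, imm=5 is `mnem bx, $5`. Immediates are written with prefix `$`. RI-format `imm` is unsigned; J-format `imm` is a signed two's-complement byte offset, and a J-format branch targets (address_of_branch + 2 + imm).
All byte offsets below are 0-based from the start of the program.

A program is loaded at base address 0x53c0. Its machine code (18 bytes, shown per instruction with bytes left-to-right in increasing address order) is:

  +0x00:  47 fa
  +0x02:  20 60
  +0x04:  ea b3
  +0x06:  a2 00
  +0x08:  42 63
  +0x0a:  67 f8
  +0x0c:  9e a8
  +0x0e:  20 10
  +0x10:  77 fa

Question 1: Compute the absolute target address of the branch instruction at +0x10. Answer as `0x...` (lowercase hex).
0x53cc

@+10  big-endian(77 fa) = 0x77fa
  op=0x77fa>>11=0xe ⇒ bl (J)
  [10:0] imm=2042 (s11→-6) = $-6
  target = base 0x53c0 + off 0x10 + 2 + imm -6 = 0x53cc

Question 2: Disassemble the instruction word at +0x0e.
+0x0e: 20 10 ⇒ word 0x2010 (big)
  opcode bits[15:11]=0x4: mov/RR
  rd: (w>>7)&0xf=0x0 → ax
  rs: (w>>3)&0xf=0x2 → cx

mov ax, cx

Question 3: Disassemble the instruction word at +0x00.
[00] 47 fa → 0x47fa
  top 5b → 0x8 → subi [RI]
  [10:7] rd=15 = r15
  [6:0] imm=122 = $122

subi r15, $122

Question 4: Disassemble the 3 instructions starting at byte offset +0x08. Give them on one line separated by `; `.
+0x08: 42 63 ⇒ word 0x4263 (big)
  top 5b → 0x8 → subi [RI]
  [10:7] rd=4 = si
  [6:0] imm=99 = $99
+0x0a: 67 f8 ⇒ word 0x67f8 (big)
  top 5b → 0xc → cmp [RR]
  [10:7] rd=15 = r15
  [6:3] rs=15 = r15
+0x0c: 9e a8 ⇒ word 0x9ea8 (big)
  top 5b → 0x13 → eor [RR]
  [10:7] rd=13 = r13
  [6:3] rs=5 = di

subi si, $99; cmp r15, r15; eor r13, di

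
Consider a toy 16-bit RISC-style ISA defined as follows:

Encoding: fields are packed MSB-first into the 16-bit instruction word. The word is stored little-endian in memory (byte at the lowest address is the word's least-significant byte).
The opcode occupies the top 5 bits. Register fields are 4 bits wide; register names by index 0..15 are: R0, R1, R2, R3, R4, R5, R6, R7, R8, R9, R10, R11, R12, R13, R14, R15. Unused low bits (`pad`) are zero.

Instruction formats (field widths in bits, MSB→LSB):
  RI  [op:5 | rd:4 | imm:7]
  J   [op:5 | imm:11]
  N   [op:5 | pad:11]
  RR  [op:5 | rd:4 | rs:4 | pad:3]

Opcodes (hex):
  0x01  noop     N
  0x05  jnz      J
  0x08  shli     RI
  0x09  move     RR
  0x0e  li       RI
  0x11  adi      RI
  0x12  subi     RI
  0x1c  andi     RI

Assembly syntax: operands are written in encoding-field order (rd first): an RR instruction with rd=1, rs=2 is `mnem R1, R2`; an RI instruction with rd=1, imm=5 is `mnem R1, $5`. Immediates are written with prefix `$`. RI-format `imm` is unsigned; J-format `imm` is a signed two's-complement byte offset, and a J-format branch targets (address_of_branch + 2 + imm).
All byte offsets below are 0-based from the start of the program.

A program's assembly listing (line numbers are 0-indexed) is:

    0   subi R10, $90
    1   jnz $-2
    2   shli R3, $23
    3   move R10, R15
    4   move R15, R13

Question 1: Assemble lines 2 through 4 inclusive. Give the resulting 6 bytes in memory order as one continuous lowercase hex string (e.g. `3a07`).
line 2 (shli): pack op=0x8:5|rd=3:4|imm=23:7 = 0x4197; little→ 97 41
line 3 (move): pack op=0x9:5|rd=10:4|rs=15:4|pad=0:3 = 0x4d78; little→ 78 4d
line 4 (move): pack op=0x9:5|rd=15:4|rs=13:4|pad=0:3 = 0x4fe8; little→ e8 4f

9741784de84f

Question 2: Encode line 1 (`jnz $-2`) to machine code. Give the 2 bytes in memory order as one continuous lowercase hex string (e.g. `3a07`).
line 1 (jnz): pack op=0x5:5|imm=-2:11 = 0x2ffe; little→ fe 2f

fe2f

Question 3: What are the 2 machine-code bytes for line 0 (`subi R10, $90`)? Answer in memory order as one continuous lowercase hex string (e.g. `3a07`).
5a95

L0: subi op=0x12:5|rd=10:4|imm=90:7 ⇒ 0x955a ⇒ little 5a 95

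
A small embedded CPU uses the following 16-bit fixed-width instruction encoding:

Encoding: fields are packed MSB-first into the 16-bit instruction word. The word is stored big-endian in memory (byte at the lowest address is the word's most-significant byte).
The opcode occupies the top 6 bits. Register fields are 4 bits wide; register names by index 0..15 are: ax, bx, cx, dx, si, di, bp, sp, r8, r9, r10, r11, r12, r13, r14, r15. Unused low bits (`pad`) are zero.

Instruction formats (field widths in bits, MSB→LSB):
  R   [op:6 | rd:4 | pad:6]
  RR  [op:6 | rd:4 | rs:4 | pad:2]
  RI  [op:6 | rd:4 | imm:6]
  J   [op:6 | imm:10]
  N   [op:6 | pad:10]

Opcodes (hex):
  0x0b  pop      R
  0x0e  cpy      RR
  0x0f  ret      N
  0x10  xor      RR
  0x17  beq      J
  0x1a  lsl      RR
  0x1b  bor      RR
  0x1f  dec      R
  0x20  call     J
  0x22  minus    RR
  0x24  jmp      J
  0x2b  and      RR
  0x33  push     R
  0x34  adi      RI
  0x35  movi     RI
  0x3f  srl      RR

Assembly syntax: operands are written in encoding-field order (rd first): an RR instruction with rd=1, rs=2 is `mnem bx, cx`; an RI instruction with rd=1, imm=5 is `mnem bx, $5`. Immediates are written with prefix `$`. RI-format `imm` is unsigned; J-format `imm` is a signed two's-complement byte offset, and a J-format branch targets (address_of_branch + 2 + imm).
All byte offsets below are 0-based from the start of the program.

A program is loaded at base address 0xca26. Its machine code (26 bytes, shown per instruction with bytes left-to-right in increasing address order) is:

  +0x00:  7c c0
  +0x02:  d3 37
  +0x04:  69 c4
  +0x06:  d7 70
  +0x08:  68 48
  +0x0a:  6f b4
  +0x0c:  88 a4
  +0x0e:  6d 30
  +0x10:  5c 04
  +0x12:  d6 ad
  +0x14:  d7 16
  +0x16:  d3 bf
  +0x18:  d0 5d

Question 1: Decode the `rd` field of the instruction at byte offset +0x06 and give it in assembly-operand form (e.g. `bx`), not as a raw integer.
r13

+0x06: d7 70 ⇒ word 0xd770 (big)
  op=0xd770>>10=0x35 ⇒ movi (RI)
  rd@[9:6]=0xd ⇒ r13
  imm@[5:0]=0x30 ⇒ $48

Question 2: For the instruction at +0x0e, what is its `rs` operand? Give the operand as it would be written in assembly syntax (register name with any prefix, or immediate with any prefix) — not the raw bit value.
+0x0e: 6d 30 ⇒ word 0x6d30 (big)
  top 6b → 0x1b → bor [RR]
  [9:6] rd=4 = si
  [5:2] rs=12 = r12

r12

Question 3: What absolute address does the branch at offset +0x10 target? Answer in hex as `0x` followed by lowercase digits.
[10] 5c 04 → 0x5c04
  top 6b → 0x17 → beq [J]
  imm@[9:0]=0x4 ⇒ $4
  target = base 0xca26 + off 0x10 + 2 + imm 4 = 0xca3c

0xca3c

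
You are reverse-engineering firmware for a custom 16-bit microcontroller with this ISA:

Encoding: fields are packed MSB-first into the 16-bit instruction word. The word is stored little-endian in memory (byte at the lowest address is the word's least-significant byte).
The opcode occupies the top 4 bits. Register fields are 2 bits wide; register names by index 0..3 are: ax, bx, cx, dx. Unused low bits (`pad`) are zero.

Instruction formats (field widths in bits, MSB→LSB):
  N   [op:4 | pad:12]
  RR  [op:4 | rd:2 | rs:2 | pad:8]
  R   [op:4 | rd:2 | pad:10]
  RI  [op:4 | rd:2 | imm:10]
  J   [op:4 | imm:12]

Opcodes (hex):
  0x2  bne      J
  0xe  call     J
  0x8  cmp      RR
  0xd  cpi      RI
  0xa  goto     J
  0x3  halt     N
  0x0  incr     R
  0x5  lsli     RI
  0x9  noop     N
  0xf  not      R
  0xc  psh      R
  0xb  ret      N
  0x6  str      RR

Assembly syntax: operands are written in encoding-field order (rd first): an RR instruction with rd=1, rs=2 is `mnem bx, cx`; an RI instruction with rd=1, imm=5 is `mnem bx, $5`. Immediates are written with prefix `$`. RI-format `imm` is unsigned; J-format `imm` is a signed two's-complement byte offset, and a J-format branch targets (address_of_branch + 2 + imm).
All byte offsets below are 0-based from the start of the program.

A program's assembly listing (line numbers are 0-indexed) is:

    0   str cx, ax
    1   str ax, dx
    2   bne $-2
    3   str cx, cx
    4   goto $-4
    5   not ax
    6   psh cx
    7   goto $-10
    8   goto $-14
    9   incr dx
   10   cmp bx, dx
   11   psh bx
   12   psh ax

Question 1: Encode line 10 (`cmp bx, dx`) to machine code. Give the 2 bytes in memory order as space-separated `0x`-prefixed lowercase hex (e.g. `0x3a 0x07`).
L10: cmp op=0x8:4|rd=1:2|rs=3:2|pad=0:8 ⇒ 0x8700 ⇒ little 00 87

0x00 0x87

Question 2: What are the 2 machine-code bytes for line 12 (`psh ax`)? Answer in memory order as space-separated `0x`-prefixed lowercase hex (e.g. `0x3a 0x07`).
12. psh fields op=0xc:4|rd=0:2|pad=0:10 → word c000h → 00 c0

0x00 0xc0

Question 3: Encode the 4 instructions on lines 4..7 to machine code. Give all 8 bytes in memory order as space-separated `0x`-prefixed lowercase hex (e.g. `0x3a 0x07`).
4. goto fields op=0xa:4|imm=-4:12 → word affch → fc af
5. not fields op=0xf:4|rd=0:2|pad=0:10 → word f000h → 00 f0
6. psh fields op=0xc:4|rd=2:2|pad=0:10 → word c800h → 00 c8
7. goto fields op=0xa:4|imm=-10:12 → word aff6h → f6 af

0xfc 0xaf 0x00 0xf0 0x00 0xc8 0xf6 0xaf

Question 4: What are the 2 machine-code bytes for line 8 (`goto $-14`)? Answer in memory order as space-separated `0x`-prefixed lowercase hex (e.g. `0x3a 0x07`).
8. goto fields op=0xa:4|imm=-14:12 → word aff2h → f2 af

0xf2 0xaf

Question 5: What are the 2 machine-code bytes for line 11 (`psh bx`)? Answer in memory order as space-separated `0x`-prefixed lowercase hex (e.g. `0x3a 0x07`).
11. psh fields op=0xc:4|rd=1:2|pad=0:10 → word c400h → 00 c4

0x00 0xc4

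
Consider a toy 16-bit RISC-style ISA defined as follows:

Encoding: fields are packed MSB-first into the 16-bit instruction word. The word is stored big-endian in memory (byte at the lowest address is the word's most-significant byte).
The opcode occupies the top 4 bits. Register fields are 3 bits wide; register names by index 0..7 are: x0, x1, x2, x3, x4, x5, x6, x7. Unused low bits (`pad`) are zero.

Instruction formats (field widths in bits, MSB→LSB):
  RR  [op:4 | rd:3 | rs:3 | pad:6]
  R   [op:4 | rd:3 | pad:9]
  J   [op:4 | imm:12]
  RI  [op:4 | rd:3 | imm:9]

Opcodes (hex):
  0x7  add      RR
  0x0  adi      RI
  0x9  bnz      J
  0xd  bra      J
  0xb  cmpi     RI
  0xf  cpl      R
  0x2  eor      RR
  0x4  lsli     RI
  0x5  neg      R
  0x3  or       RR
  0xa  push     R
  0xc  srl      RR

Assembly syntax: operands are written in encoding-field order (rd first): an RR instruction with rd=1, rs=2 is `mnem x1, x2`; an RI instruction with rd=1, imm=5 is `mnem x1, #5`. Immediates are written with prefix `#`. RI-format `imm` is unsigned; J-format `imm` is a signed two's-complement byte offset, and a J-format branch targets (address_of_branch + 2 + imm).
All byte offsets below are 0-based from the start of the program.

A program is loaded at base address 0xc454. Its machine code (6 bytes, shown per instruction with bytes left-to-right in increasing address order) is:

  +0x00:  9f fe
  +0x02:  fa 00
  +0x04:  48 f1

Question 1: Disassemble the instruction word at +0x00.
bnz #-2

[00] 9f fe → 0x9ffe
  top 4b → 0x9 → bnz [J]
  [11:0] imm=4094 (s12→-2) = #-2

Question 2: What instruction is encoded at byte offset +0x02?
cpl x5

+0x02: fa 00 ⇒ word 0xfa00 (big)
  top 4b → 0xf → cpl [R]
  rd@[11:9]=0x5 ⇒ x5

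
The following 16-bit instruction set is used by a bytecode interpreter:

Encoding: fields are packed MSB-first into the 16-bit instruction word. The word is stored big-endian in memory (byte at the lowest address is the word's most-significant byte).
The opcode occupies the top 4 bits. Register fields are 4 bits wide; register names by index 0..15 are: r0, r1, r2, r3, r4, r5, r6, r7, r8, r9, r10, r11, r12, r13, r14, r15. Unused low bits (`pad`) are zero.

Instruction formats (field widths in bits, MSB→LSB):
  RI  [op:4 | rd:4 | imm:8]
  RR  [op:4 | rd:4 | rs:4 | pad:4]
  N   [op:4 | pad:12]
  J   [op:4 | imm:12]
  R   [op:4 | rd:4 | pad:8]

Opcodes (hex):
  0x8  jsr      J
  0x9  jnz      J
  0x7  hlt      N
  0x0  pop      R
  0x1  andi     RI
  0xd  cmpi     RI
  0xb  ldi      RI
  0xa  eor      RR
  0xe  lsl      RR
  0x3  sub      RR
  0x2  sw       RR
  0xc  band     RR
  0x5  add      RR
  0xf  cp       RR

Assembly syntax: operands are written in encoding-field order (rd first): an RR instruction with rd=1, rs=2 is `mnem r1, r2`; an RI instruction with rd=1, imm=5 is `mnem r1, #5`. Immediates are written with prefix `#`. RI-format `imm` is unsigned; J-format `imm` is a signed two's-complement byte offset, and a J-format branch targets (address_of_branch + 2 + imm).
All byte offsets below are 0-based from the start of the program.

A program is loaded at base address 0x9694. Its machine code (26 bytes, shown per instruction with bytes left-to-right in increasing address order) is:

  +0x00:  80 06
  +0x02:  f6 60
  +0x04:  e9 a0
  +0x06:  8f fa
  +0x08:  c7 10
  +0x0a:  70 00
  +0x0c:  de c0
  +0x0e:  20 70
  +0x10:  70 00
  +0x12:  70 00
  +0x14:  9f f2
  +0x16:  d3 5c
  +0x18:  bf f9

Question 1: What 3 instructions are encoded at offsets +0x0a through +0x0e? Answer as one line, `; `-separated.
hlt; cmpi r14, #192; sw r0, r7

off 0x0a: read 70 00 as big → 0x7000
  opcode bits[15:12]=0x7: hlt/N
off 0x0c: read de c0 as big → 0xdec0
  opcode bits[15:12]=0xd: cmpi/RI
  [11:8] rd=14 = r14
  [7:0] imm=192 = #192
off 0x0e: read 20 70 as big → 0x2070
  opcode bits[15:12]=0x2: sw/RR
  [11:8] rd=0 = r0
  [7:4] rs=7 = r7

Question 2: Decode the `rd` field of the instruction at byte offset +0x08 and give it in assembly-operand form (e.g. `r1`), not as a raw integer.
r7

+0x08: c7 10 ⇒ word 0xc710 (big)
  top 4b → 0xc → band [RR]
  [11:8] rd=7 = r7
  [7:4] rs=1 = r1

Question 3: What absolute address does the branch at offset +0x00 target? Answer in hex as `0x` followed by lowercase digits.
+0x00: 80 06 ⇒ word 0x8006 (big)
  opcode bits[15:12]=0x8: jsr/J
  [11:0] imm=6 = #6
  target = base 0x9694 + off 0x00 + 2 + imm 6 = 0x969c

0x969c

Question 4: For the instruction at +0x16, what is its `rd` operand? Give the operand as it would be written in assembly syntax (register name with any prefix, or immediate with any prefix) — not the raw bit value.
+0x16: d3 5c ⇒ word 0xd35c (big)
  op=0xd35c>>12=0xd ⇒ cmpi (RI)
  rd@[11:8]=0x3 ⇒ r3
  imm@[7:0]=0x5c ⇒ #92

r3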